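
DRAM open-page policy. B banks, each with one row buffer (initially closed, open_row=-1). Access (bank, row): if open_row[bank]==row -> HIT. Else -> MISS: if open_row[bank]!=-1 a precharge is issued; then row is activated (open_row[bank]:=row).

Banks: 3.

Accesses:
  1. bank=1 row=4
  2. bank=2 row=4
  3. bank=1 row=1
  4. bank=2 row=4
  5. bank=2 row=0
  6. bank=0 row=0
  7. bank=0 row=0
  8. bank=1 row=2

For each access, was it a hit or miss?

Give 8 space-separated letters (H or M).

Acc 1: bank1 row4 -> MISS (open row4); precharges=0
Acc 2: bank2 row4 -> MISS (open row4); precharges=0
Acc 3: bank1 row1 -> MISS (open row1); precharges=1
Acc 4: bank2 row4 -> HIT
Acc 5: bank2 row0 -> MISS (open row0); precharges=2
Acc 6: bank0 row0 -> MISS (open row0); precharges=2
Acc 7: bank0 row0 -> HIT
Acc 8: bank1 row2 -> MISS (open row2); precharges=3

Answer: M M M H M M H M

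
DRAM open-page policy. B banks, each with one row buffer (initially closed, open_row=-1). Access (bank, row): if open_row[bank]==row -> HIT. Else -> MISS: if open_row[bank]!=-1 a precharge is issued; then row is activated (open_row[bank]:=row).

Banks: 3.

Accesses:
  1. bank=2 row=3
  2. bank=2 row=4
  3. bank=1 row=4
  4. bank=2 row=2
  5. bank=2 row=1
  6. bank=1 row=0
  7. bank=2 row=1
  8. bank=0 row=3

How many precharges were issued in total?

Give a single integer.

Acc 1: bank2 row3 -> MISS (open row3); precharges=0
Acc 2: bank2 row4 -> MISS (open row4); precharges=1
Acc 3: bank1 row4 -> MISS (open row4); precharges=1
Acc 4: bank2 row2 -> MISS (open row2); precharges=2
Acc 5: bank2 row1 -> MISS (open row1); precharges=3
Acc 6: bank1 row0 -> MISS (open row0); precharges=4
Acc 7: bank2 row1 -> HIT
Acc 8: bank0 row3 -> MISS (open row3); precharges=4

Answer: 4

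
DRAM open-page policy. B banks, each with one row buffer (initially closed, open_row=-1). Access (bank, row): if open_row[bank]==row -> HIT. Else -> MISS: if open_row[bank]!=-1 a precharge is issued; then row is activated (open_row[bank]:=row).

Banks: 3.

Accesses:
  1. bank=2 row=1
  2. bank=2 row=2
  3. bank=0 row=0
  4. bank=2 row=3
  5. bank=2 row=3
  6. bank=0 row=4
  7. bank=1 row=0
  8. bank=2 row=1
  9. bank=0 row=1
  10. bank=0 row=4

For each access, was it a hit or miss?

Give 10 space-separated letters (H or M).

Acc 1: bank2 row1 -> MISS (open row1); precharges=0
Acc 2: bank2 row2 -> MISS (open row2); precharges=1
Acc 3: bank0 row0 -> MISS (open row0); precharges=1
Acc 4: bank2 row3 -> MISS (open row3); precharges=2
Acc 5: bank2 row3 -> HIT
Acc 6: bank0 row4 -> MISS (open row4); precharges=3
Acc 7: bank1 row0 -> MISS (open row0); precharges=3
Acc 8: bank2 row1 -> MISS (open row1); precharges=4
Acc 9: bank0 row1 -> MISS (open row1); precharges=5
Acc 10: bank0 row4 -> MISS (open row4); precharges=6

Answer: M M M M H M M M M M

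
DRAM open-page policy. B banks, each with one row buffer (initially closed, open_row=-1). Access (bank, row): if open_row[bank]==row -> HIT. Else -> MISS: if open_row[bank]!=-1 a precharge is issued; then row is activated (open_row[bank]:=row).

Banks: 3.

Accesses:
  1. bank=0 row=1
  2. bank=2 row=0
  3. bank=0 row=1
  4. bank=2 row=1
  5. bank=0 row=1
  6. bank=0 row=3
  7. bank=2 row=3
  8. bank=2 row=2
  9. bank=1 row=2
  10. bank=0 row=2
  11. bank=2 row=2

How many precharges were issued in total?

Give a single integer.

Acc 1: bank0 row1 -> MISS (open row1); precharges=0
Acc 2: bank2 row0 -> MISS (open row0); precharges=0
Acc 3: bank0 row1 -> HIT
Acc 4: bank2 row1 -> MISS (open row1); precharges=1
Acc 5: bank0 row1 -> HIT
Acc 6: bank0 row3 -> MISS (open row3); precharges=2
Acc 7: bank2 row3 -> MISS (open row3); precharges=3
Acc 8: bank2 row2 -> MISS (open row2); precharges=4
Acc 9: bank1 row2 -> MISS (open row2); precharges=4
Acc 10: bank0 row2 -> MISS (open row2); precharges=5
Acc 11: bank2 row2 -> HIT

Answer: 5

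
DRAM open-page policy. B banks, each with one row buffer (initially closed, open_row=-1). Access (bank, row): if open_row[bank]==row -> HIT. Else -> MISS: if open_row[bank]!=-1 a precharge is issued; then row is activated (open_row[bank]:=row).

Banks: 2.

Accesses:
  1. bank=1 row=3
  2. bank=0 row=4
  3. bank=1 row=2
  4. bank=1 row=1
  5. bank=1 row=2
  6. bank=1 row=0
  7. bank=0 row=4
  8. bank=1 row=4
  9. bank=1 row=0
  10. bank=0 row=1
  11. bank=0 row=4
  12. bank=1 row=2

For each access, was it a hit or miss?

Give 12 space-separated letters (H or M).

Acc 1: bank1 row3 -> MISS (open row3); precharges=0
Acc 2: bank0 row4 -> MISS (open row4); precharges=0
Acc 3: bank1 row2 -> MISS (open row2); precharges=1
Acc 4: bank1 row1 -> MISS (open row1); precharges=2
Acc 5: bank1 row2 -> MISS (open row2); precharges=3
Acc 6: bank1 row0 -> MISS (open row0); precharges=4
Acc 7: bank0 row4 -> HIT
Acc 8: bank1 row4 -> MISS (open row4); precharges=5
Acc 9: bank1 row0 -> MISS (open row0); precharges=6
Acc 10: bank0 row1 -> MISS (open row1); precharges=7
Acc 11: bank0 row4 -> MISS (open row4); precharges=8
Acc 12: bank1 row2 -> MISS (open row2); precharges=9

Answer: M M M M M M H M M M M M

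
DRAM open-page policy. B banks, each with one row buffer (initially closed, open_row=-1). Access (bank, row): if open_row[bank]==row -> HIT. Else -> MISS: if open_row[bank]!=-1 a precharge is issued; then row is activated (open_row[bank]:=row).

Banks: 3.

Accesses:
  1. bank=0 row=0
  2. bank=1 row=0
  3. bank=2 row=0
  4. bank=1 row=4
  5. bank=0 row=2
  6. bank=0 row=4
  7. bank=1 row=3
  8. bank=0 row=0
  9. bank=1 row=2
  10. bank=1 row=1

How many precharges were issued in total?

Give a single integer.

Acc 1: bank0 row0 -> MISS (open row0); precharges=0
Acc 2: bank1 row0 -> MISS (open row0); precharges=0
Acc 3: bank2 row0 -> MISS (open row0); precharges=0
Acc 4: bank1 row4 -> MISS (open row4); precharges=1
Acc 5: bank0 row2 -> MISS (open row2); precharges=2
Acc 6: bank0 row4 -> MISS (open row4); precharges=3
Acc 7: bank1 row3 -> MISS (open row3); precharges=4
Acc 8: bank0 row0 -> MISS (open row0); precharges=5
Acc 9: bank1 row2 -> MISS (open row2); precharges=6
Acc 10: bank1 row1 -> MISS (open row1); precharges=7

Answer: 7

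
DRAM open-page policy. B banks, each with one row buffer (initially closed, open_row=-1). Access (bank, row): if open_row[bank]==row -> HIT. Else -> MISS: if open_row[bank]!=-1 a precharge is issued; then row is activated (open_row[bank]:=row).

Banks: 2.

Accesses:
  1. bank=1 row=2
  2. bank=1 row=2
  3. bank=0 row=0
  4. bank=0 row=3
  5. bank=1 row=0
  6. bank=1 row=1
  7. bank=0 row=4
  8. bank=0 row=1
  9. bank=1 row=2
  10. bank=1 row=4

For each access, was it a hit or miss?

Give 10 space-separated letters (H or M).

Acc 1: bank1 row2 -> MISS (open row2); precharges=0
Acc 2: bank1 row2 -> HIT
Acc 3: bank0 row0 -> MISS (open row0); precharges=0
Acc 4: bank0 row3 -> MISS (open row3); precharges=1
Acc 5: bank1 row0 -> MISS (open row0); precharges=2
Acc 6: bank1 row1 -> MISS (open row1); precharges=3
Acc 7: bank0 row4 -> MISS (open row4); precharges=4
Acc 8: bank0 row1 -> MISS (open row1); precharges=5
Acc 9: bank1 row2 -> MISS (open row2); precharges=6
Acc 10: bank1 row4 -> MISS (open row4); precharges=7

Answer: M H M M M M M M M M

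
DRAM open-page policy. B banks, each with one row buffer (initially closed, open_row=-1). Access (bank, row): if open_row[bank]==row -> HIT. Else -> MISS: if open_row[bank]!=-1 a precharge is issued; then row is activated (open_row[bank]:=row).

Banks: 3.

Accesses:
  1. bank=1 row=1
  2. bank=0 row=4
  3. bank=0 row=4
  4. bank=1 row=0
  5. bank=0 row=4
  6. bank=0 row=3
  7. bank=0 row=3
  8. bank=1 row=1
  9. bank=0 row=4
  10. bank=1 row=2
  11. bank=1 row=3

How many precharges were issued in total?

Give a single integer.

Answer: 6

Derivation:
Acc 1: bank1 row1 -> MISS (open row1); precharges=0
Acc 2: bank0 row4 -> MISS (open row4); precharges=0
Acc 3: bank0 row4 -> HIT
Acc 4: bank1 row0 -> MISS (open row0); precharges=1
Acc 5: bank0 row4 -> HIT
Acc 6: bank0 row3 -> MISS (open row3); precharges=2
Acc 7: bank0 row3 -> HIT
Acc 8: bank1 row1 -> MISS (open row1); precharges=3
Acc 9: bank0 row4 -> MISS (open row4); precharges=4
Acc 10: bank1 row2 -> MISS (open row2); precharges=5
Acc 11: bank1 row3 -> MISS (open row3); precharges=6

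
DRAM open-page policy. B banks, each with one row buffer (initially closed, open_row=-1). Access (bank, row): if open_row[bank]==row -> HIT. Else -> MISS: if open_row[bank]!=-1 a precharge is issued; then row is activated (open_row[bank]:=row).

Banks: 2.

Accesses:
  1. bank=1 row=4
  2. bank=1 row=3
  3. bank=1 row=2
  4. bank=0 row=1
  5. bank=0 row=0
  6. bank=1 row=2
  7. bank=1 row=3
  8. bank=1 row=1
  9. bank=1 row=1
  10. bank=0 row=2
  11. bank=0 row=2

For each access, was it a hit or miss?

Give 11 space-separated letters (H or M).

Answer: M M M M M H M M H M H

Derivation:
Acc 1: bank1 row4 -> MISS (open row4); precharges=0
Acc 2: bank1 row3 -> MISS (open row3); precharges=1
Acc 3: bank1 row2 -> MISS (open row2); precharges=2
Acc 4: bank0 row1 -> MISS (open row1); precharges=2
Acc 5: bank0 row0 -> MISS (open row0); precharges=3
Acc 6: bank1 row2 -> HIT
Acc 7: bank1 row3 -> MISS (open row3); precharges=4
Acc 8: bank1 row1 -> MISS (open row1); precharges=5
Acc 9: bank1 row1 -> HIT
Acc 10: bank0 row2 -> MISS (open row2); precharges=6
Acc 11: bank0 row2 -> HIT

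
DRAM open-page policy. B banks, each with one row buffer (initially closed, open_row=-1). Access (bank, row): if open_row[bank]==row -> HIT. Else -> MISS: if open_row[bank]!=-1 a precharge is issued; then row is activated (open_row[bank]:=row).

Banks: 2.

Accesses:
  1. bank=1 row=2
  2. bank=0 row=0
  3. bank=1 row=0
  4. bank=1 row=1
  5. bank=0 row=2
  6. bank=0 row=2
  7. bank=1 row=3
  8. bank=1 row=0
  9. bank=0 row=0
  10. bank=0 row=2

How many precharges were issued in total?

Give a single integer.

Acc 1: bank1 row2 -> MISS (open row2); precharges=0
Acc 2: bank0 row0 -> MISS (open row0); precharges=0
Acc 3: bank1 row0 -> MISS (open row0); precharges=1
Acc 4: bank1 row1 -> MISS (open row1); precharges=2
Acc 5: bank0 row2 -> MISS (open row2); precharges=3
Acc 6: bank0 row2 -> HIT
Acc 7: bank1 row3 -> MISS (open row3); precharges=4
Acc 8: bank1 row0 -> MISS (open row0); precharges=5
Acc 9: bank0 row0 -> MISS (open row0); precharges=6
Acc 10: bank0 row2 -> MISS (open row2); precharges=7

Answer: 7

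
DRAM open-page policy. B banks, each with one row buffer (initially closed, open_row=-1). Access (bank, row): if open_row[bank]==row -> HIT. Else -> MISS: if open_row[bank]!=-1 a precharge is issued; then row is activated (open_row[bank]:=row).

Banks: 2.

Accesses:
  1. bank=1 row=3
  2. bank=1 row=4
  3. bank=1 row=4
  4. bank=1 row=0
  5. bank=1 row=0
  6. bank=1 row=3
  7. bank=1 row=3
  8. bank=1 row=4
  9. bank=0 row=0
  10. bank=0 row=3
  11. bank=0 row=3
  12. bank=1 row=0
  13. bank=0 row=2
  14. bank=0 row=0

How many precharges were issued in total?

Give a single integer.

Answer: 8

Derivation:
Acc 1: bank1 row3 -> MISS (open row3); precharges=0
Acc 2: bank1 row4 -> MISS (open row4); precharges=1
Acc 3: bank1 row4 -> HIT
Acc 4: bank1 row0 -> MISS (open row0); precharges=2
Acc 5: bank1 row0 -> HIT
Acc 6: bank1 row3 -> MISS (open row3); precharges=3
Acc 7: bank1 row3 -> HIT
Acc 8: bank1 row4 -> MISS (open row4); precharges=4
Acc 9: bank0 row0 -> MISS (open row0); precharges=4
Acc 10: bank0 row3 -> MISS (open row3); precharges=5
Acc 11: bank0 row3 -> HIT
Acc 12: bank1 row0 -> MISS (open row0); precharges=6
Acc 13: bank0 row2 -> MISS (open row2); precharges=7
Acc 14: bank0 row0 -> MISS (open row0); precharges=8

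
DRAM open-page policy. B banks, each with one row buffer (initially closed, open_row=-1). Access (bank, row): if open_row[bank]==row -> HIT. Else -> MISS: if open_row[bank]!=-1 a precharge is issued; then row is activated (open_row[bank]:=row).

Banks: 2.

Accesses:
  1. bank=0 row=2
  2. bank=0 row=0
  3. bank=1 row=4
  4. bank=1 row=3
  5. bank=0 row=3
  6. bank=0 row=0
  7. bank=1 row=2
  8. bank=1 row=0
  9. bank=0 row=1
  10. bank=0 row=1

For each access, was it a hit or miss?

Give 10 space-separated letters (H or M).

Answer: M M M M M M M M M H

Derivation:
Acc 1: bank0 row2 -> MISS (open row2); precharges=0
Acc 2: bank0 row0 -> MISS (open row0); precharges=1
Acc 3: bank1 row4 -> MISS (open row4); precharges=1
Acc 4: bank1 row3 -> MISS (open row3); precharges=2
Acc 5: bank0 row3 -> MISS (open row3); precharges=3
Acc 6: bank0 row0 -> MISS (open row0); precharges=4
Acc 7: bank1 row2 -> MISS (open row2); precharges=5
Acc 8: bank1 row0 -> MISS (open row0); precharges=6
Acc 9: bank0 row1 -> MISS (open row1); precharges=7
Acc 10: bank0 row1 -> HIT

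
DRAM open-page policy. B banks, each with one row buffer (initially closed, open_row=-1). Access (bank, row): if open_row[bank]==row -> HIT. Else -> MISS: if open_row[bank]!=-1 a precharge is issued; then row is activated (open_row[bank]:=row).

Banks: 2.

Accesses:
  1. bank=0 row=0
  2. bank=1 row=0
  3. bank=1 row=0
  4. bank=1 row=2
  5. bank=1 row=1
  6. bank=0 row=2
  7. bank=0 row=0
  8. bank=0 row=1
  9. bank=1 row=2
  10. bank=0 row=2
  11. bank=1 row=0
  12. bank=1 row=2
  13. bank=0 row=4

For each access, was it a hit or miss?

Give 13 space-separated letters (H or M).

Answer: M M H M M M M M M M M M M

Derivation:
Acc 1: bank0 row0 -> MISS (open row0); precharges=0
Acc 2: bank1 row0 -> MISS (open row0); precharges=0
Acc 3: bank1 row0 -> HIT
Acc 4: bank1 row2 -> MISS (open row2); precharges=1
Acc 5: bank1 row1 -> MISS (open row1); precharges=2
Acc 6: bank0 row2 -> MISS (open row2); precharges=3
Acc 7: bank0 row0 -> MISS (open row0); precharges=4
Acc 8: bank0 row1 -> MISS (open row1); precharges=5
Acc 9: bank1 row2 -> MISS (open row2); precharges=6
Acc 10: bank0 row2 -> MISS (open row2); precharges=7
Acc 11: bank1 row0 -> MISS (open row0); precharges=8
Acc 12: bank1 row2 -> MISS (open row2); precharges=9
Acc 13: bank0 row4 -> MISS (open row4); precharges=10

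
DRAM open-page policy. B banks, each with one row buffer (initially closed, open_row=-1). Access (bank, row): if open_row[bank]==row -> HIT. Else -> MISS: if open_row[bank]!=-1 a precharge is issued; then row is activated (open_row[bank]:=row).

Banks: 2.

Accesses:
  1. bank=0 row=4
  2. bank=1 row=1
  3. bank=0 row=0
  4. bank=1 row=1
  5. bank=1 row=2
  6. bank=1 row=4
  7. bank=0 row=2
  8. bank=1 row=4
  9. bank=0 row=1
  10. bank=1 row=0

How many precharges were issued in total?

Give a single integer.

Answer: 6

Derivation:
Acc 1: bank0 row4 -> MISS (open row4); precharges=0
Acc 2: bank1 row1 -> MISS (open row1); precharges=0
Acc 3: bank0 row0 -> MISS (open row0); precharges=1
Acc 4: bank1 row1 -> HIT
Acc 5: bank1 row2 -> MISS (open row2); precharges=2
Acc 6: bank1 row4 -> MISS (open row4); precharges=3
Acc 7: bank0 row2 -> MISS (open row2); precharges=4
Acc 8: bank1 row4 -> HIT
Acc 9: bank0 row1 -> MISS (open row1); precharges=5
Acc 10: bank1 row0 -> MISS (open row0); precharges=6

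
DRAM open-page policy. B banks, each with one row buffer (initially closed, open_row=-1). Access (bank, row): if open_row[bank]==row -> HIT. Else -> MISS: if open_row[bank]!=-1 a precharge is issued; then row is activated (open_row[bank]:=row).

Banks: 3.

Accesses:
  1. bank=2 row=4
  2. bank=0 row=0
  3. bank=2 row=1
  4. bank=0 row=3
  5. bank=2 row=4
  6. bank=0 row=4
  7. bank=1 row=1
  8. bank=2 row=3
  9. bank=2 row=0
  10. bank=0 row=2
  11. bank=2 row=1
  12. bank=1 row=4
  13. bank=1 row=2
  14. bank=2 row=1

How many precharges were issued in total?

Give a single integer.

Acc 1: bank2 row4 -> MISS (open row4); precharges=0
Acc 2: bank0 row0 -> MISS (open row0); precharges=0
Acc 3: bank2 row1 -> MISS (open row1); precharges=1
Acc 4: bank0 row3 -> MISS (open row3); precharges=2
Acc 5: bank2 row4 -> MISS (open row4); precharges=3
Acc 6: bank0 row4 -> MISS (open row4); precharges=4
Acc 7: bank1 row1 -> MISS (open row1); precharges=4
Acc 8: bank2 row3 -> MISS (open row3); precharges=5
Acc 9: bank2 row0 -> MISS (open row0); precharges=6
Acc 10: bank0 row2 -> MISS (open row2); precharges=7
Acc 11: bank2 row1 -> MISS (open row1); precharges=8
Acc 12: bank1 row4 -> MISS (open row4); precharges=9
Acc 13: bank1 row2 -> MISS (open row2); precharges=10
Acc 14: bank2 row1 -> HIT

Answer: 10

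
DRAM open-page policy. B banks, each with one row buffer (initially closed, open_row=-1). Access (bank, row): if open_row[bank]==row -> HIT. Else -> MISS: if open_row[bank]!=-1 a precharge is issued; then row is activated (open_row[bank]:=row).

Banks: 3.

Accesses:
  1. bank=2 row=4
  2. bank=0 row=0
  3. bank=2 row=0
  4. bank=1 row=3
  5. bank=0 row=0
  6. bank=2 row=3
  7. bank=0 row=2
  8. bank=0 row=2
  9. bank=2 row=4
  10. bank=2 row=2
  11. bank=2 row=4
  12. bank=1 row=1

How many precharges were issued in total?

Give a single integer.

Answer: 7

Derivation:
Acc 1: bank2 row4 -> MISS (open row4); precharges=0
Acc 2: bank0 row0 -> MISS (open row0); precharges=0
Acc 3: bank2 row0 -> MISS (open row0); precharges=1
Acc 4: bank1 row3 -> MISS (open row3); precharges=1
Acc 5: bank0 row0 -> HIT
Acc 6: bank2 row3 -> MISS (open row3); precharges=2
Acc 7: bank0 row2 -> MISS (open row2); precharges=3
Acc 8: bank0 row2 -> HIT
Acc 9: bank2 row4 -> MISS (open row4); precharges=4
Acc 10: bank2 row2 -> MISS (open row2); precharges=5
Acc 11: bank2 row4 -> MISS (open row4); precharges=6
Acc 12: bank1 row1 -> MISS (open row1); precharges=7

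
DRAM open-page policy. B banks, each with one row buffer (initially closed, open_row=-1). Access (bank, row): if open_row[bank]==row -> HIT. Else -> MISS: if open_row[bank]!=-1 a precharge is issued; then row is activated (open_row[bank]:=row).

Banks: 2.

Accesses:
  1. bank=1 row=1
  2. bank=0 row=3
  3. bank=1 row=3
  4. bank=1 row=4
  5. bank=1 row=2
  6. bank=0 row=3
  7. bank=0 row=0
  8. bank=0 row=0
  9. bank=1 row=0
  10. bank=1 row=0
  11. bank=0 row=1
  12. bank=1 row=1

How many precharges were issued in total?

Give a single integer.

Acc 1: bank1 row1 -> MISS (open row1); precharges=0
Acc 2: bank0 row3 -> MISS (open row3); precharges=0
Acc 3: bank1 row3 -> MISS (open row3); precharges=1
Acc 4: bank1 row4 -> MISS (open row4); precharges=2
Acc 5: bank1 row2 -> MISS (open row2); precharges=3
Acc 6: bank0 row3 -> HIT
Acc 7: bank0 row0 -> MISS (open row0); precharges=4
Acc 8: bank0 row0 -> HIT
Acc 9: bank1 row0 -> MISS (open row0); precharges=5
Acc 10: bank1 row0 -> HIT
Acc 11: bank0 row1 -> MISS (open row1); precharges=6
Acc 12: bank1 row1 -> MISS (open row1); precharges=7

Answer: 7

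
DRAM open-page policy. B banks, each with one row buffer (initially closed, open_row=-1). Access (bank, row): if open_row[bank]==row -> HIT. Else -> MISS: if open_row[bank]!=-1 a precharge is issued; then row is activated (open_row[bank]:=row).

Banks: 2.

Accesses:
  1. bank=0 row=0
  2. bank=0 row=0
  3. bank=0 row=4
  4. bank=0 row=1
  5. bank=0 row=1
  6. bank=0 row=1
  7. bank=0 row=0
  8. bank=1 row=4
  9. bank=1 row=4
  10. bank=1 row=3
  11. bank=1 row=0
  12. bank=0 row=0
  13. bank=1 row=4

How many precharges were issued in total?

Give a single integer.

Answer: 6

Derivation:
Acc 1: bank0 row0 -> MISS (open row0); precharges=0
Acc 2: bank0 row0 -> HIT
Acc 3: bank0 row4 -> MISS (open row4); precharges=1
Acc 4: bank0 row1 -> MISS (open row1); precharges=2
Acc 5: bank0 row1 -> HIT
Acc 6: bank0 row1 -> HIT
Acc 7: bank0 row0 -> MISS (open row0); precharges=3
Acc 8: bank1 row4 -> MISS (open row4); precharges=3
Acc 9: bank1 row4 -> HIT
Acc 10: bank1 row3 -> MISS (open row3); precharges=4
Acc 11: bank1 row0 -> MISS (open row0); precharges=5
Acc 12: bank0 row0 -> HIT
Acc 13: bank1 row4 -> MISS (open row4); precharges=6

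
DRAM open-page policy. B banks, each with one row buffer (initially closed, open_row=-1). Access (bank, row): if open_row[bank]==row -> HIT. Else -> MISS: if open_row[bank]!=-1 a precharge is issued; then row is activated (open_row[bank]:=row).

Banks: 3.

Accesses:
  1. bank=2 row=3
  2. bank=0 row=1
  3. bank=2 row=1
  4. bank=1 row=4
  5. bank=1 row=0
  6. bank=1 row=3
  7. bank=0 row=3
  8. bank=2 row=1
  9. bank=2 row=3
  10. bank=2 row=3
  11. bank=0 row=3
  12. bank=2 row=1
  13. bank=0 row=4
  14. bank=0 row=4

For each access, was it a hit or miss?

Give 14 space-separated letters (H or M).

Answer: M M M M M M M H M H H M M H

Derivation:
Acc 1: bank2 row3 -> MISS (open row3); precharges=0
Acc 2: bank0 row1 -> MISS (open row1); precharges=0
Acc 3: bank2 row1 -> MISS (open row1); precharges=1
Acc 4: bank1 row4 -> MISS (open row4); precharges=1
Acc 5: bank1 row0 -> MISS (open row0); precharges=2
Acc 6: bank1 row3 -> MISS (open row3); precharges=3
Acc 7: bank0 row3 -> MISS (open row3); precharges=4
Acc 8: bank2 row1 -> HIT
Acc 9: bank2 row3 -> MISS (open row3); precharges=5
Acc 10: bank2 row3 -> HIT
Acc 11: bank0 row3 -> HIT
Acc 12: bank2 row1 -> MISS (open row1); precharges=6
Acc 13: bank0 row4 -> MISS (open row4); precharges=7
Acc 14: bank0 row4 -> HIT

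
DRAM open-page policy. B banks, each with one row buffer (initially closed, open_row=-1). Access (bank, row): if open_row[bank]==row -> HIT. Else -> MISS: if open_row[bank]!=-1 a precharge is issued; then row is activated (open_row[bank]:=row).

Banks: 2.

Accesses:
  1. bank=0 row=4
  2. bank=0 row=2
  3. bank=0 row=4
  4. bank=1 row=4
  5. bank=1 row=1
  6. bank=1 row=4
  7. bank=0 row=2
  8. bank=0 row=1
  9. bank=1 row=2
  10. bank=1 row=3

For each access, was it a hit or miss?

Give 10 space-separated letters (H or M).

Answer: M M M M M M M M M M

Derivation:
Acc 1: bank0 row4 -> MISS (open row4); precharges=0
Acc 2: bank0 row2 -> MISS (open row2); precharges=1
Acc 3: bank0 row4 -> MISS (open row4); precharges=2
Acc 4: bank1 row4 -> MISS (open row4); precharges=2
Acc 5: bank1 row1 -> MISS (open row1); precharges=3
Acc 6: bank1 row4 -> MISS (open row4); precharges=4
Acc 7: bank0 row2 -> MISS (open row2); precharges=5
Acc 8: bank0 row1 -> MISS (open row1); precharges=6
Acc 9: bank1 row2 -> MISS (open row2); precharges=7
Acc 10: bank1 row3 -> MISS (open row3); precharges=8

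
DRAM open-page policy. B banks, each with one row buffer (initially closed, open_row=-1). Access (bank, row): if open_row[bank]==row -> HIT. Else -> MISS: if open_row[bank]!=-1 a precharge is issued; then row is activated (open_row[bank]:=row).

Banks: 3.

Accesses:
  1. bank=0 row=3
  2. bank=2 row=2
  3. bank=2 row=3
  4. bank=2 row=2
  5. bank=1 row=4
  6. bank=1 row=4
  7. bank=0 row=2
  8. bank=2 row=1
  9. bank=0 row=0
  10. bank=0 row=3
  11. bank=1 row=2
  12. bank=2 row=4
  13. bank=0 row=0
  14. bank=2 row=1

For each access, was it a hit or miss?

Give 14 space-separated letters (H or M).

Acc 1: bank0 row3 -> MISS (open row3); precharges=0
Acc 2: bank2 row2 -> MISS (open row2); precharges=0
Acc 3: bank2 row3 -> MISS (open row3); precharges=1
Acc 4: bank2 row2 -> MISS (open row2); precharges=2
Acc 5: bank1 row4 -> MISS (open row4); precharges=2
Acc 6: bank1 row4 -> HIT
Acc 7: bank0 row2 -> MISS (open row2); precharges=3
Acc 8: bank2 row1 -> MISS (open row1); precharges=4
Acc 9: bank0 row0 -> MISS (open row0); precharges=5
Acc 10: bank0 row3 -> MISS (open row3); precharges=6
Acc 11: bank1 row2 -> MISS (open row2); precharges=7
Acc 12: bank2 row4 -> MISS (open row4); precharges=8
Acc 13: bank0 row0 -> MISS (open row0); precharges=9
Acc 14: bank2 row1 -> MISS (open row1); precharges=10

Answer: M M M M M H M M M M M M M M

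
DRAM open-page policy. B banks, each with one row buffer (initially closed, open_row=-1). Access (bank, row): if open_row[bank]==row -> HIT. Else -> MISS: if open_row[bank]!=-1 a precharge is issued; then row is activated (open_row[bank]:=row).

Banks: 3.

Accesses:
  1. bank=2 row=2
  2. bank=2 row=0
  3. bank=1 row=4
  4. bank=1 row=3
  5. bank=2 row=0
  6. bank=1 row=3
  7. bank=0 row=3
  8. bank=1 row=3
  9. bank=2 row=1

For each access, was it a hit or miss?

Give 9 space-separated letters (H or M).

Answer: M M M M H H M H M

Derivation:
Acc 1: bank2 row2 -> MISS (open row2); precharges=0
Acc 2: bank2 row0 -> MISS (open row0); precharges=1
Acc 3: bank1 row4 -> MISS (open row4); precharges=1
Acc 4: bank1 row3 -> MISS (open row3); precharges=2
Acc 5: bank2 row0 -> HIT
Acc 6: bank1 row3 -> HIT
Acc 7: bank0 row3 -> MISS (open row3); precharges=2
Acc 8: bank1 row3 -> HIT
Acc 9: bank2 row1 -> MISS (open row1); precharges=3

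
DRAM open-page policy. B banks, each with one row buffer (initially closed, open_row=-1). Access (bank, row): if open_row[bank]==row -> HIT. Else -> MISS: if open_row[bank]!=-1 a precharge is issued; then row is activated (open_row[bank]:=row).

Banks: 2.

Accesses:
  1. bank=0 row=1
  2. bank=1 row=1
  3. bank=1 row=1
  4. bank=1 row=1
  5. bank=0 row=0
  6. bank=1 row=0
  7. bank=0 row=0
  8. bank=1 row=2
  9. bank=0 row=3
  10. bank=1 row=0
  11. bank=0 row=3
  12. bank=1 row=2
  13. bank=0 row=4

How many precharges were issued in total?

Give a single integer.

Answer: 7

Derivation:
Acc 1: bank0 row1 -> MISS (open row1); precharges=0
Acc 2: bank1 row1 -> MISS (open row1); precharges=0
Acc 3: bank1 row1 -> HIT
Acc 4: bank1 row1 -> HIT
Acc 5: bank0 row0 -> MISS (open row0); precharges=1
Acc 6: bank1 row0 -> MISS (open row0); precharges=2
Acc 7: bank0 row0 -> HIT
Acc 8: bank1 row2 -> MISS (open row2); precharges=3
Acc 9: bank0 row3 -> MISS (open row3); precharges=4
Acc 10: bank1 row0 -> MISS (open row0); precharges=5
Acc 11: bank0 row3 -> HIT
Acc 12: bank1 row2 -> MISS (open row2); precharges=6
Acc 13: bank0 row4 -> MISS (open row4); precharges=7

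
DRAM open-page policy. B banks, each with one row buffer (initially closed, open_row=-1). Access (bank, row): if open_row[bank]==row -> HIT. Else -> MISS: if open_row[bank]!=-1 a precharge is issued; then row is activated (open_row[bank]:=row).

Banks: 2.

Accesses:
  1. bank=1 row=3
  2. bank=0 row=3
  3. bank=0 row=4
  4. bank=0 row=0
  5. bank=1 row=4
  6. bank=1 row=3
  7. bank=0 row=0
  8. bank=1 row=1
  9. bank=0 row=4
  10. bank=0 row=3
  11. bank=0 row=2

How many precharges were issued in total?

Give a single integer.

Answer: 8

Derivation:
Acc 1: bank1 row3 -> MISS (open row3); precharges=0
Acc 2: bank0 row3 -> MISS (open row3); precharges=0
Acc 3: bank0 row4 -> MISS (open row4); precharges=1
Acc 4: bank0 row0 -> MISS (open row0); precharges=2
Acc 5: bank1 row4 -> MISS (open row4); precharges=3
Acc 6: bank1 row3 -> MISS (open row3); precharges=4
Acc 7: bank0 row0 -> HIT
Acc 8: bank1 row1 -> MISS (open row1); precharges=5
Acc 9: bank0 row4 -> MISS (open row4); precharges=6
Acc 10: bank0 row3 -> MISS (open row3); precharges=7
Acc 11: bank0 row2 -> MISS (open row2); precharges=8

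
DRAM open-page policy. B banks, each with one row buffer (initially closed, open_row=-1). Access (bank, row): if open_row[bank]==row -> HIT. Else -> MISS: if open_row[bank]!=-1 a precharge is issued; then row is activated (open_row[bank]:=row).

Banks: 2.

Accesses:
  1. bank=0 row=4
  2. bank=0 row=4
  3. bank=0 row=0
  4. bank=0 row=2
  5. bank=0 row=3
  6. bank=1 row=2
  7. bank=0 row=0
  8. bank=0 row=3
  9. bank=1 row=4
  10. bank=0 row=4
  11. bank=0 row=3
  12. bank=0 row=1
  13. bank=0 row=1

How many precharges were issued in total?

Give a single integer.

Acc 1: bank0 row4 -> MISS (open row4); precharges=0
Acc 2: bank0 row4 -> HIT
Acc 3: bank0 row0 -> MISS (open row0); precharges=1
Acc 4: bank0 row2 -> MISS (open row2); precharges=2
Acc 5: bank0 row3 -> MISS (open row3); precharges=3
Acc 6: bank1 row2 -> MISS (open row2); precharges=3
Acc 7: bank0 row0 -> MISS (open row0); precharges=4
Acc 8: bank0 row3 -> MISS (open row3); precharges=5
Acc 9: bank1 row4 -> MISS (open row4); precharges=6
Acc 10: bank0 row4 -> MISS (open row4); precharges=7
Acc 11: bank0 row3 -> MISS (open row3); precharges=8
Acc 12: bank0 row1 -> MISS (open row1); precharges=9
Acc 13: bank0 row1 -> HIT

Answer: 9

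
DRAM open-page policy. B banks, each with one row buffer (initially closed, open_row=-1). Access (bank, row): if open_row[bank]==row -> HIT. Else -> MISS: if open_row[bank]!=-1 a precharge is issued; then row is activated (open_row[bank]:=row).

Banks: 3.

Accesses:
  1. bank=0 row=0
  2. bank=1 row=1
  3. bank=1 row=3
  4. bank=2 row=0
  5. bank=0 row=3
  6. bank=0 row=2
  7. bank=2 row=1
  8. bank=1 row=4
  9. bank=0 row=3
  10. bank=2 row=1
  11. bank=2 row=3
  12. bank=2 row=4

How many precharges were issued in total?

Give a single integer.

Answer: 8

Derivation:
Acc 1: bank0 row0 -> MISS (open row0); precharges=0
Acc 2: bank1 row1 -> MISS (open row1); precharges=0
Acc 3: bank1 row3 -> MISS (open row3); precharges=1
Acc 4: bank2 row0 -> MISS (open row0); precharges=1
Acc 5: bank0 row3 -> MISS (open row3); precharges=2
Acc 6: bank0 row2 -> MISS (open row2); precharges=3
Acc 7: bank2 row1 -> MISS (open row1); precharges=4
Acc 8: bank1 row4 -> MISS (open row4); precharges=5
Acc 9: bank0 row3 -> MISS (open row3); precharges=6
Acc 10: bank2 row1 -> HIT
Acc 11: bank2 row3 -> MISS (open row3); precharges=7
Acc 12: bank2 row4 -> MISS (open row4); precharges=8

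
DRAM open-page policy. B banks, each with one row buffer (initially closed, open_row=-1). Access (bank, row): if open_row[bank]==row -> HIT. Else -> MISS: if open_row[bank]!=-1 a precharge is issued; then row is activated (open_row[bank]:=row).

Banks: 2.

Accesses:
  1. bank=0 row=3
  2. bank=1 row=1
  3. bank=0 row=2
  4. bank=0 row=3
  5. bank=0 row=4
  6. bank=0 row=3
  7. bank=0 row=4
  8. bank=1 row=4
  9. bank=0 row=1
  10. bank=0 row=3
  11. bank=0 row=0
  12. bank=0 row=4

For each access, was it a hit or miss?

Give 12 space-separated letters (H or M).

Answer: M M M M M M M M M M M M

Derivation:
Acc 1: bank0 row3 -> MISS (open row3); precharges=0
Acc 2: bank1 row1 -> MISS (open row1); precharges=0
Acc 3: bank0 row2 -> MISS (open row2); precharges=1
Acc 4: bank0 row3 -> MISS (open row3); precharges=2
Acc 5: bank0 row4 -> MISS (open row4); precharges=3
Acc 6: bank0 row3 -> MISS (open row3); precharges=4
Acc 7: bank0 row4 -> MISS (open row4); precharges=5
Acc 8: bank1 row4 -> MISS (open row4); precharges=6
Acc 9: bank0 row1 -> MISS (open row1); precharges=7
Acc 10: bank0 row3 -> MISS (open row3); precharges=8
Acc 11: bank0 row0 -> MISS (open row0); precharges=9
Acc 12: bank0 row4 -> MISS (open row4); precharges=10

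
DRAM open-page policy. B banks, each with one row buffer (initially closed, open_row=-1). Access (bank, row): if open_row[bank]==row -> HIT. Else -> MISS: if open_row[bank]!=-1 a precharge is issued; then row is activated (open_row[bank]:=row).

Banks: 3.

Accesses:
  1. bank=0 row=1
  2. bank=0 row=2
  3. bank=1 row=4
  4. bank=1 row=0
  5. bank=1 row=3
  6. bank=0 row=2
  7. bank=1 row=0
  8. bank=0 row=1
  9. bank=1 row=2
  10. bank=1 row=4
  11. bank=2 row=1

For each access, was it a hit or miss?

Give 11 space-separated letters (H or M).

Answer: M M M M M H M M M M M

Derivation:
Acc 1: bank0 row1 -> MISS (open row1); precharges=0
Acc 2: bank0 row2 -> MISS (open row2); precharges=1
Acc 3: bank1 row4 -> MISS (open row4); precharges=1
Acc 4: bank1 row0 -> MISS (open row0); precharges=2
Acc 5: bank1 row3 -> MISS (open row3); precharges=3
Acc 6: bank0 row2 -> HIT
Acc 7: bank1 row0 -> MISS (open row0); precharges=4
Acc 8: bank0 row1 -> MISS (open row1); precharges=5
Acc 9: bank1 row2 -> MISS (open row2); precharges=6
Acc 10: bank1 row4 -> MISS (open row4); precharges=7
Acc 11: bank2 row1 -> MISS (open row1); precharges=7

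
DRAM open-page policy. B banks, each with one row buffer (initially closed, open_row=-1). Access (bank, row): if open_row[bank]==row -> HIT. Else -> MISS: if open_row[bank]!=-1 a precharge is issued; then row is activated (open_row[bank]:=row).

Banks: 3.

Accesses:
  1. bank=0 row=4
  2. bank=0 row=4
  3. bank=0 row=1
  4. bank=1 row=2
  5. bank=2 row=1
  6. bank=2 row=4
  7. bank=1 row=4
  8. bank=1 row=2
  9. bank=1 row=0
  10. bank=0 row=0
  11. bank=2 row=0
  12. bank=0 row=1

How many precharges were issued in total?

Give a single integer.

Answer: 8

Derivation:
Acc 1: bank0 row4 -> MISS (open row4); precharges=0
Acc 2: bank0 row4 -> HIT
Acc 3: bank0 row1 -> MISS (open row1); precharges=1
Acc 4: bank1 row2 -> MISS (open row2); precharges=1
Acc 5: bank2 row1 -> MISS (open row1); precharges=1
Acc 6: bank2 row4 -> MISS (open row4); precharges=2
Acc 7: bank1 row4 -> MISS (open row4); precharges=3
Acc 8: bank1 row2 -> MISS (open row2); precharges=4
Acc 9: bank1 row0 -> MISS (open row0); precharges=5
Acc 10: bank0 row0 -> MISS (open row0); precharges=6
Acc 11: bank2 row0 -> MISS (open row0); precharges=7
Acc 12: bank0 row1 -> MISS (open row1); precharges=8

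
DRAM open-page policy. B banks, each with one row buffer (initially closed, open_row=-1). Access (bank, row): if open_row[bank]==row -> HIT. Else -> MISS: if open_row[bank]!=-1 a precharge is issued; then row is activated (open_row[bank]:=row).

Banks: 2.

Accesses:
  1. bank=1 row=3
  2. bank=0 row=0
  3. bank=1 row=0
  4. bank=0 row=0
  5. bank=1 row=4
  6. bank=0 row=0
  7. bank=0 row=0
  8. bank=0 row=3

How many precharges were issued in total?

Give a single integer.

Acc 1: bank1 row3 -> MISS (open row3); precharges=0
Acc 2: bank0 row0 -> MISS (open row0); precharges=0
Acc 3: bank1 row0 -> MISS (open row0); precharges=1
Acc 4: bank0 row0 -> HIT
Acc 5: bank1 row4 -> MISS (open row4); precharges=2
Acc 6: bank0 row0 -> HIT
Acc 7: bank0 row0 -> HIT
Acc 8: bank0 row3 -> MISS (open row3); precharges=3

Answer: 3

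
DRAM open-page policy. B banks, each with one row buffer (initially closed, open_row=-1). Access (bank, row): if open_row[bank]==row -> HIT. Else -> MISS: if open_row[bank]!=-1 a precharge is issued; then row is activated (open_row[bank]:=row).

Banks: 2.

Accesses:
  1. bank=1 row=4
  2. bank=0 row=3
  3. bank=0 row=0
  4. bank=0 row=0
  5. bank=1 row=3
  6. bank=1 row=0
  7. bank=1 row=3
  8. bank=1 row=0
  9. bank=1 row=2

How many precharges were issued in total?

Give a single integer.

Acc 1: bank1 row4 -> MISS (open row4); precharges=0
Acc 2: bank0 row3 -> MISS (open row3); precharges=0
Acc 3: bank0 row0 -> MISS (open row0); precharges=1
Acc 4: bank0 row0 -> HIT
Acc 5: bank1 row3 -> MISS (open row3); precharges=2
Acc 6: bank1 row0 -> MISS (open row0); precharges=3
Acc 7: bank1 row3 -> MISS (open row3); precharges=4
Acc 8: bank1 row0 -> MISS (open row0); precharges=5
Acc 9: bank1 row2 -> MISS (open row2); precharges=6

Answer: 6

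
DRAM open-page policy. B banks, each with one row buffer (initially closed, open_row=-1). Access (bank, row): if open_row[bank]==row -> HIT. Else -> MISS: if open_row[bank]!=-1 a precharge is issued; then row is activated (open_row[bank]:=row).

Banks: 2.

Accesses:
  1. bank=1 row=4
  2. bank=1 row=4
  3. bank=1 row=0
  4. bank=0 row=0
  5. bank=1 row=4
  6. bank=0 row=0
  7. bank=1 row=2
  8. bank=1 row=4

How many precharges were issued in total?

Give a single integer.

Acc 1: bank1 row4 -> MISS (open row4); precharges=0
Acc 2: bank1 row4 -> HIT
Acc 3: bank1 row0 -> MISS (open row0); precharges=1
Acc 4: bank0 row0 -> MISS (open row0); precharges=1
Acc 5: bank1 row4 -> MISS (open row4); precharges=2
Acc 6: bank0 row0 -> HIT
Acc 7: bank1 row2 -> MISS (open row2); precharges=3
Acc 8: bank1 row4 -> MISS (open row4); precharges=4

Answer: 4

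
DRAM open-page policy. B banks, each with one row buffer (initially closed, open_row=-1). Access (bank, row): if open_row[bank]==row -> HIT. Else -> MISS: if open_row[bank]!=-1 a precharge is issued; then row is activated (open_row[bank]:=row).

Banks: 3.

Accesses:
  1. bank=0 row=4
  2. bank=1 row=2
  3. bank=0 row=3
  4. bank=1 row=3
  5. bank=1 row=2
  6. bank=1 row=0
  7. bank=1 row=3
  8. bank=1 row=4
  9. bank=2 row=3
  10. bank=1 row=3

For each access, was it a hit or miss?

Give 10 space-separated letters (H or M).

Acc 1: bank0 row4 -> MISS (open row4); precharges=0
Acc 2: bank1 row2 -> MISS (open row2); precharges=0
Acc 3: bank0 row3 -> MISS (open row3); precharges=1
Acc 4: bank1 row3 -> MISS (open row3); precharges=2
Acc 5: bank1 row2 -> MISS (open row2); precharges=3
Acc 6: bank1 row0 -> MISS (open row0); precharges=4
Acc 7: bank1 row3 -> MISS (open row3); precharges=5
Acc 8: bank1 row4 -> MISS (open row4); precharges=6
Acc 9: bank2 row3 -> MISS (open row3); precharges=6
Acc 10: bank1 row3 -> MISS (open row3); precharges=7

Answer: M M M M M M M M M M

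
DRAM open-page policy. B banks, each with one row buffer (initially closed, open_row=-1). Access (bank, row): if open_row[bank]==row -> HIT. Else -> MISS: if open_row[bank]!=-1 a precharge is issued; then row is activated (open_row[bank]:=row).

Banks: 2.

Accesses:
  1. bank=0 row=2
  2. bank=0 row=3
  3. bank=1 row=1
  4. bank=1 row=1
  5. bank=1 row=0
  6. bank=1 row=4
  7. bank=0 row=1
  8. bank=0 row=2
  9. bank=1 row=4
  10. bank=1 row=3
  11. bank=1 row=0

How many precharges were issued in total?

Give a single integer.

Answer: 7

Derivation:
Acc 1: bank0 row2 -> MISS (open row2); precharges=0
Acc 2: bank0 row3 -> MISS (open row3); precharges=1
Acc 3: bank1 row1 -> MISS (open row1); precharges=1
Acc 4: bank1 row1 -> HIT
Acc 5: bank1 row0 -> MISS (open row0); precharges=2
Acc 6: bank1 row4 -> MISS (open row4); precharges=3
Acc 7: bank0 row1 -> MISS (open row1); precharges=4
Acc 8: bank0 row2 -> MISS (open row2); precharges=5
Acc 9: bank1 row4 -> HIT
Acc 10: bank1 row3 -> MISS (open row3); precharges=6
Acc 11: bank1 row0 -> MISS (open row0); precharges=7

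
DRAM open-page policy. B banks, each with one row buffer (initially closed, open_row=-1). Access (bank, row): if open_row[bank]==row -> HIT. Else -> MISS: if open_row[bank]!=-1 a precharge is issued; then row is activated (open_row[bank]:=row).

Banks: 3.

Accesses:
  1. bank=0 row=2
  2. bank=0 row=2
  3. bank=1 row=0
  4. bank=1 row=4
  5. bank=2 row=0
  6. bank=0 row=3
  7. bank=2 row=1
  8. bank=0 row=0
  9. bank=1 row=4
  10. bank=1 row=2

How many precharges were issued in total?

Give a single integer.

Answer: 5

Derivation:
Acc 1: bank0 row2 -> MISS (open row2); precharges=0
Acc 2: bank0 row2 -> HIT
Acc 3: bank1 row0 -> MISS (open row0); precharges=0
Acc 4: bank1 row4 -> MISS (open row4); precharges=1
Acc 5: bank2 row0 -> MISS (open row0); precharges=1
Acc 6: bank0 row3 -> MISS (open row3); precharges=2
Acc 7: bank2 row1 -> MISS (open row1); precharges=3
Acc 8: bank0 row0 -> MISS (open row0); precharges=4
Acc 9: bank1 row4 -> HIT
Acc 10: bank1 row2 -> MISS (open row2); precharges=5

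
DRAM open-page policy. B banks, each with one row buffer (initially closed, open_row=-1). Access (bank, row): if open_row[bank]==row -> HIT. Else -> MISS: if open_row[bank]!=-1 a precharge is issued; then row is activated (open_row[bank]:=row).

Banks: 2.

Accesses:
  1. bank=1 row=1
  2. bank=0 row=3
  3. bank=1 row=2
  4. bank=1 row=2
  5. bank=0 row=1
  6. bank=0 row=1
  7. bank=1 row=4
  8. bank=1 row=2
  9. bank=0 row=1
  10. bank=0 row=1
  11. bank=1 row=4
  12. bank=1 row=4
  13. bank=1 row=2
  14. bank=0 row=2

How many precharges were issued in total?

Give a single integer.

Acc 1: bank1 row1 -> MISS (open row1); precharges=0
Acc 2: bank0 row3 -> MISS (open row3); precharges=0
Acc 3: bank1 row2 -> MISS (open row2); precharges=1
Acc 4: bank1 row2 -> HIT
Acc 5: bank0 row1 -> MISS (open row1); precharges=2
Acc 6: bank0 row1 -> HIT
Acc 7: bank1 row4 -> MISS (open row4); precharges=3
Acc 8: bank1 row2 -> MISS (open row2); precharges=4
Acc 9: bank0 row1 -> HIT
Acc 10: bank0 row1 -> HIT
Acc 11: bank1 row4 -> MISS (open row4); precharges=5
Acc 12: bank1 row4 -> HIT
Acc 13: bank1 row2 -> MISS (open row2); precharges=6
Acc 14: bank0 row2 -> MISS (open row2); precharges=7

Answer: 7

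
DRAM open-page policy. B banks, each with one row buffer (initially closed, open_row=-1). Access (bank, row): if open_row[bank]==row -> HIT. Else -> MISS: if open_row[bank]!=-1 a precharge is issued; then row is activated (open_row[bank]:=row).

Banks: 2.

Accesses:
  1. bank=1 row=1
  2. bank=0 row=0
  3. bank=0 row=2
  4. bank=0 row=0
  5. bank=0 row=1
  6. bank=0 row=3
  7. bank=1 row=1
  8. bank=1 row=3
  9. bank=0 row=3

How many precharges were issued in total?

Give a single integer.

Answer: 5

Derivation:
Acc 1: bank1 row1 -> MISS (open row1); precharges=0
Acc 2: bank0 row0 -> MISS (open row0); precharges=0
Acc 3: bank0 row2 -> MISS (open row2); precharges=1
Acc 4: bank0 row0 -> MISS (open row0); precharges=2
Acc 5: bank0 row1 -> MISS (open row1); precharges=3
Acc 6: bank0 row3 -> MISS (open row3); precharges=4
Acc 7: bank1 row1 -> HIT
Acc 8: bank1 row3 -> MISS (open row3); precharges=5
Acc 9: bank0 row3 -> HIT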